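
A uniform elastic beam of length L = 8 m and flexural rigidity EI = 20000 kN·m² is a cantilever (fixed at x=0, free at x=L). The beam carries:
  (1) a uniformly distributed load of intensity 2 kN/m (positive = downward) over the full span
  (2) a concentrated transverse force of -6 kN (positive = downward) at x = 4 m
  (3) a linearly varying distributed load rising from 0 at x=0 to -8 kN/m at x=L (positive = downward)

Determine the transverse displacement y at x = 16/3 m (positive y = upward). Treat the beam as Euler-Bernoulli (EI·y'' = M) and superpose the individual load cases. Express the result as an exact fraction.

y(16/3) = 145006/2278125 m

Load 1 — uniform load w=2 kN/m over full span:
  y_1 = -wx²(x²-4Lx+6L²)/(24EI) = -2·(16/3)²·((16/3)²-4·8·(16/3)+6·8²)/(24·20000) = -4352/151875 m
Load 2 — point force P=-6 kN at a=4 m (b=L-a=4):
  y_2 = -Pa²(3x-a)/(6EI)  [x>a] = -(-6)·4²·(3·(16/3)-4)/(6·20000) = 6/625 m
Load 3 — triangular load w₀=-8 kN/m (0→w₀ over full span):
  y_3 = (w₀Lx³/12-w₀L²x²/6-w₀x⁵/(120L))/EI = ((-8)·8·(16/3)³/12-(-8)·8²·(16/3)²/6-(-8)·(16/3)⁵/(120·8))/20000 = 188416/2278125 m
Superposition: y = Σ y_i = 145006/2278125 m ≈ 0.063651 m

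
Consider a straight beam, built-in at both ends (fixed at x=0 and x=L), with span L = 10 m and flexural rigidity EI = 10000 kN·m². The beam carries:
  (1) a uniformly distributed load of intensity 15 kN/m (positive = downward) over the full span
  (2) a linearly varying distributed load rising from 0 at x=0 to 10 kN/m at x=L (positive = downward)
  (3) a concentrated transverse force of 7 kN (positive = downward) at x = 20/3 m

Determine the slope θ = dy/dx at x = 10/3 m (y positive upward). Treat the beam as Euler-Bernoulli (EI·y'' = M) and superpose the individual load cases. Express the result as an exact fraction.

Load 1 — uniform load w=15 kN/m over full span:
  θ_1 = -wx(L-x)(L-2x)/(12EI) = -15·(10/3)·(10-(10/3))·(10-2·(10/3))/(12·10000) = -1/108 rad
Load 2 — triangular load w₀=10 kN/m (0→w₀ over full span):
  θ_2 = -w₀(2x(L-x)(L-2x)(x+2L)+x²(L-x)²)/(120LEI) = -10·(2·(10/3)·(10-(10/3))·(10-2·(10/3))·((10/3)+2·10)+(10/3)²·(10-(10/3))²)/(120·10·10000) = -4/1215 rad
Load 3 — point force P=7 kN at a=20/3 m (b=L-a=10/3):
  θ_3 = -Pb²x(2aL-(3a+b)x)/(2L³EI)  [x≤a] = -7·(10/3)²·(10/3)·(2·(20/3)·10-(3·(20/3)+(10/3))·(10/3))/(2·10³·10000) = -7/9720 rad
Superposition: θ = Σ θ_i = -43/3240 rad ≈ -0.013272 rad

θ(10/3) = -43/3240 rad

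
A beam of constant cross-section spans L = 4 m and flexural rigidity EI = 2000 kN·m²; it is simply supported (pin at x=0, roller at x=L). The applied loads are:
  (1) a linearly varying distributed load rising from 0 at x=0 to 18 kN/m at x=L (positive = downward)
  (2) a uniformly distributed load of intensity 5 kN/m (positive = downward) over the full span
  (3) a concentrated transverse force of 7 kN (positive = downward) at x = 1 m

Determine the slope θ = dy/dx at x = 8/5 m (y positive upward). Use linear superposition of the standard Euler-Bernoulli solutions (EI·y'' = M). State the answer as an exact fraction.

Load 1 — triangular load w₀=18 kN/m (0→w₀ over full span):
  θ_1 = -w₀(7L⁴-30L²x²+15x⁴)/(360LEI) = -18·(7·4⁴-30·4²·(8/5)²+15·(8/5)⁴)/(360·4·2000) = -323/78125 rad
Load 2 — uniform load w=5 kN/m over full span:
  θ_2 = -w(L³-6Lx²+4x³)/(24EI) = -5·(4³-6·4·(8/5)²+4·(8/5)³)/(24·2000) = -37/18750 rad
Load 3 — point force P=7 kN at a=1 m (b=L-a=3):
  θ_3 = -Pa(2L²-6Lx+3x²+a²)/(6LEI)  [x>a] = -7·1·(2·4²-6·4·(8/5)+3·(8/5)²+1²)/(6·4·2000) = -133/400000 rad
Superposition: θ = Σ θ_i = -193207/30000000 rad ≈ -0.006440 rad

θ(8/5) = -193207/30000000 rad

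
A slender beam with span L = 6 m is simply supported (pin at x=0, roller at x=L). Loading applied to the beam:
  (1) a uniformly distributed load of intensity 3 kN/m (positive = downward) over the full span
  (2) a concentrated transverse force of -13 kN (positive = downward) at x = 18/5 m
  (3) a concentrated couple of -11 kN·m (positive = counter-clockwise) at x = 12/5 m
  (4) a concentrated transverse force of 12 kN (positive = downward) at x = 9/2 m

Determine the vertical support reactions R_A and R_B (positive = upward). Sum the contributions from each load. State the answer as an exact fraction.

R_A = 149/30 kN, R_B = 361/30 kN

Load 1 — uniform load w=3 kN/m over full span:
  R_A = wL/2 = 3·6/2 = 9 kN
  R_B = wL/2 = 3·6/2 = 9 kN
Load 2 — point force P=-13 kN at a=18/5 m (b=L-a=12/5):
  R_A = Pb/L = (-13)·(12/5)/6 = -26/5 kN
  R_B = Pa/L = (-13)·(18/5)/6 = -39/5 kN
Load 3 — applied couple M₀=-11 kN·m at a=12/5 m (b=L-a=18/5):
  R_A = M₀/L = (-11)/6 = -11/6 kN
  R_B = -M₀/L = -(-11)/6 = 11/6 kN
Load 4 — point force P=12 kN at a=9/2 m (b=L-a=3/2):
  R_A = Pb/L = 12·(3/2)/6 = 3 kN
  R_B = Pa/L = 12·(9/2)/6 = 9 kN
Superposition: R_A = 149/30 kN, R_B = 361/30 kN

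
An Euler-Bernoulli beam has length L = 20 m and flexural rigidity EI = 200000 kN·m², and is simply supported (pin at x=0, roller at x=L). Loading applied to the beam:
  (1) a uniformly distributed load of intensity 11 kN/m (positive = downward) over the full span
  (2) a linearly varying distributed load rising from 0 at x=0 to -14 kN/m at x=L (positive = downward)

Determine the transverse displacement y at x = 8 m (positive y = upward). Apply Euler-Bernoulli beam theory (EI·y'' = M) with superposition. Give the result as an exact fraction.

y(8) = -9601/234375 m

Load 1 — uniform load w=11 kN/m over full span:
  y_1 = -wx(L³-2Lx²+x³)/(24EI) = -11·8·(20³-2·20·8²+8³)/(24·200000) = -341/3125 m
Load 2 — triangular load w₀=-14 kN/m (0→w₀ over full span):
  y_2 = -w₀x(7L⁴-10L²x²+3x⁴)/(360LEI) = -(-14)·8·(7·20⁴-10·20²·8²+3·8⁴)/(360·20·200000) = 15974/234375 m
Superposition: y = Σ y_i = -9601/234375 m ≈ -0.040964 m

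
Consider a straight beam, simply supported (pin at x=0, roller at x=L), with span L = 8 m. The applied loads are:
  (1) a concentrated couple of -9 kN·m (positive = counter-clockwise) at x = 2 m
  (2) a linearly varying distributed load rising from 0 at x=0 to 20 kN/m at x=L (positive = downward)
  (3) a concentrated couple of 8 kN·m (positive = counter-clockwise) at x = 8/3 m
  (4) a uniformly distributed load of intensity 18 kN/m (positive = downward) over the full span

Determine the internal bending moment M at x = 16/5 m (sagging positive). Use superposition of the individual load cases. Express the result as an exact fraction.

M(16/5) = 5263/25 kN·m

Load 1 — applied couple M₀=-9 kN·m at a=2 m (b=L-a=6):
  M_1 = M₀x/L - M₀  [x>a] = (-9)·(16/5)/8 - (-9) = 27/5 kN·m
Load 2 — triangular load w₀=20 kN/m (0→w₀ over full span):
  M_2 = w₀Lx/6 - w₀x³/(6L) = 20·8·(16/5)/6 - 20·(16/5)³/(6·8) = 1792/25 kN·m
Load 3 — applied couple M₀=8 kN·m at a=8/3 m (b=L-a=16/3):
  M_3 = M₀x/L - M₀  [x>a] = 8·(16/5)/8 - 8 = -24/5 kN·m
Load 4 — uniform load w=18 kN/m over full span:
  M_4 = wx(L-x)/2 = 18·(16/5)·(8-(16/5))/2 = 3456/25 kN·m
Superposition: M = Σ M_i = 5263/25 kN·m ≈ 210.520000 kN·m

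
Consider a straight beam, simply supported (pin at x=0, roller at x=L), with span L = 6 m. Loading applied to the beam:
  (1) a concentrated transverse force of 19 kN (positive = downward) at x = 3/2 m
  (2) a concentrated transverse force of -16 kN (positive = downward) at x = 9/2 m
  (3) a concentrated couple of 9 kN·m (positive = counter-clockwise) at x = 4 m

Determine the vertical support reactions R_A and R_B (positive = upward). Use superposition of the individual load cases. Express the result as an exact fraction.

Load 1 — point force P=19 kN at a=3/2 m (b=L-a=9/2):
  R_A = Pb/L = 19·(9/2)/6 = 57/4 kN
  R_B = Pa/L = 19·(3/2)/6 = 19/4 kN
Load 2 — point force P=-16 kN at a=9/2 m (b=L-a=3/2):
  R_A = Pb/L = (-16)·(3/2)/6 = -4 kN
  R_B = Pa/L = (-16)·(9/2)/6 = -12 kN
Load 3 — applied couple M₀=9 kN·m at a=4 m (b=L-a=2):
  R_A = M₀/L = 9/6 = 3/2 kN
  R_B = -M₀/L = -9/6 = -3/2 kN
Superposition: R_A = 47/4 kN, R_B = -35/4 kN

R_A = 47/4 kN, R_B = -35/4 kN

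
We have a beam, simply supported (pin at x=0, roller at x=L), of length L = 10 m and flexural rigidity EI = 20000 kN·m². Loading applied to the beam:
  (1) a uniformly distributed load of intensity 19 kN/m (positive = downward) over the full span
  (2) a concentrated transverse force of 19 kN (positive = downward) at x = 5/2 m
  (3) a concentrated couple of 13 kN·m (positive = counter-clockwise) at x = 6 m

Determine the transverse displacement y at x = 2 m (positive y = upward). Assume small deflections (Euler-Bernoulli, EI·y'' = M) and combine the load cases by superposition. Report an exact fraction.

Load 1 — uniform load w=19 kN/m over full span:
  y_1 = -wx(L³-2Lx²+x³)/(24EI) = -19·2·(10³-2·10·2²+2³)/(24·20000) = -551/7500 m
Load 2 — point force P=19 kN at a=5/2 m (b=L-a=15/2):
  y_2 = -Pbx(L²-b²-x²)/(6LEI)  [x≤a] = -19·(15/2)·2·(10²-(15/2)²-2²)/(6·10·20000) = -3021/320000 m
Load 3 — applied couple M₀=13 kN·m at a=6 m (b=L-a=4):
  y_3 = (M₀x³/(6L)+C₁x)/EI  [x≤a] with C₁=M₀(3b²-L²)/(6L)=-169/15 = (13·2³/(6·10)+(-169/15)·2)/20000 = -13/12500 m
Superposition: y = Σ y_i = -402947/4800000 m ≈ -0.083947 m

y(2) = -402947/4800000 m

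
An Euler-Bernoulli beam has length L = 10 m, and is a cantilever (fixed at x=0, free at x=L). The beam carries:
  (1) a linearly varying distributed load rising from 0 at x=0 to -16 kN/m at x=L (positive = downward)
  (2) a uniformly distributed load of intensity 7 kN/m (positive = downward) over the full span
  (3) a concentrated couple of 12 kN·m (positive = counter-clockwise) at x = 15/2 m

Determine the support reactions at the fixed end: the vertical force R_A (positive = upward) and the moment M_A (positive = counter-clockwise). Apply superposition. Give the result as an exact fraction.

R_A = -10 kN, M_A = -586/3 kN·m

Load 1 — triangular load w₀=-16 kN/m (0→w₀ over full span):
  R_A = w₀L/2 = (-16)·10/2 = -80 kN
  M_A = w₀L²/3 = (-16)·10²/3 = -1600/3 kN·m
Load 2 — uniform load w=7 kN/m over full span:
  R_A = wL = 7·10 = 70 kN
  M_A = wL²/2 = 7·10²/2 = 350 kN·m
Load 3 — applied couple M₀=12 kN·m at a=15/2 m (b=L-a=5/2):
  R_A = 0 kN
  M_A = -M₀ = -12 kN·m
Superposition: R_A = -10 kN, M_A = -586/3 kN·m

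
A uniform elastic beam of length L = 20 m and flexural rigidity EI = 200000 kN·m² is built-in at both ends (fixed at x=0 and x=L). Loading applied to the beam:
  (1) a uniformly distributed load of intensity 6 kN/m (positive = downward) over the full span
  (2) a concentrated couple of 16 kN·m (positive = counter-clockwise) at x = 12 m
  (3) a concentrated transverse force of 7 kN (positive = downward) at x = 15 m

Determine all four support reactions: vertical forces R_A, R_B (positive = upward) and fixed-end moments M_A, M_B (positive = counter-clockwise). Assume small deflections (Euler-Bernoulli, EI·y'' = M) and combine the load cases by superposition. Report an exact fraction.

R_A = 248983/4000 kN, M_A = 84673/400 kN·m, R_B = 259017/4000 kN, M_B = -87107/400 kN·m

Load 1 — uniform load w=6 kN/m over full span:
  R_A = wL/2 = 6·20/2 = 60 kN
  M_A = wL²/12 = 6·20²/12 = 200 kN·m
  R_B = wL/2 = 6·20/2 = 60 kN
  M_B = -wL²/12 = -6·20²/12 = -200 kN·m
Load 2 — applied couple M₀=16 kN·m at a=12 m (b=L-a=8):
  R_A = 6M₀ab/L³ = 6·16·12·8/20³ = 144/125 kN
  M_A = M₀b(2a-b)/L² = 16·8·(2·12-8)/20² = 128/25 kN·m
  R_B = -6M₀ab/L³ = -6·16·12·8/20³ = -144/125 kN
  M_B = M₀a(2b-a)/L² = 16·12·(2·8-12)/20² = 48/25 kN·m
Load 3 — point force P=7 kN at a=15 m (b=L-a=5):
  R_A = Pb²(3a+b)/L³ = 7·5²·(3·15+5)/20³ = 35/32 kN
  M_A = Pab²/L² = 7·15·5²/20² = 105/16 kN·m
  R_B = Pa²(a+3b)/L³ = 7·15²·(15+3·5)/20³ = 189/32 kN
  M_B = -Pa²b/L² = -7·15²·5/20² = -315/16 kN·m
Superposition: R_A = 248983/4000 kN, M_A = 84673/400 kN·m, R_B = 259017/4000 kN, M_B = -87107/400 kN·m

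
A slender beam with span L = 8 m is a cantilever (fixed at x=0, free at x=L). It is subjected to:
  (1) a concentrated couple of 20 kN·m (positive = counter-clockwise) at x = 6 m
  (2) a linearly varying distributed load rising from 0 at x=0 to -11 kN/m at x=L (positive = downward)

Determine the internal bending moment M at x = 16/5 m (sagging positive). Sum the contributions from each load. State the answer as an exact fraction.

M(16/5) = 15172/125 kN·m

Load 1 — applied couple M₀=20 kN·m at a=6 m (b=L-a=2):
  M_1 = M₀  [x≤a] = 20 = 20 kN·m
Load 2 — triangular load w₀=-11 kN/m (0→w₀ over full span):
  M_2 = w₀Lx/2 - w₀L²/3 - w₀x³/(6L) = (-11)·8·(16/5)/2 - (-11)·8²/3 - (-11)·(16/5)³/(6·8) = 12672/125 kN·m
Superposition: M = Σ M_i = 15172/125 kN·m ≈ 121.376000 kN·m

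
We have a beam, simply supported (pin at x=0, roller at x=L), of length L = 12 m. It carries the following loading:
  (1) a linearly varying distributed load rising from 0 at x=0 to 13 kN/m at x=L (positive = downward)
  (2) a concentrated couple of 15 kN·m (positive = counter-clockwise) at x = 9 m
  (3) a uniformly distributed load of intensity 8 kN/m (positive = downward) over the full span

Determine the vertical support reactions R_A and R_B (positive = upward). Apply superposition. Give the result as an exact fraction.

Load 1 — triangular load w₀=13 kN/m (0→w₀ over full span):
  R_A = w₀L/6 = 13·12/6 = 26 kN
  R_B = w₀L/3 = 13·12/3 = 52 kN
Load 2 — applied couple M₀=15 kN·m at a=9 m (b=L-a=3):
  R_A = M₀/L = 15/12 = 5/4 kN
  R_B = -M₀/L = -15/12 = -5/4 kN
Load 3 — uniform load w=8 kN/m over full span:
  R_A = wL/2 = 8·12/2 = 48 kN
  R_B = wL/2 = 8·12/2 = 48 kN
Superposition: R_A = 301/4 kN, R_B = 395/4 kN

R_A = 301/4 kN, R_B = 395/4 kN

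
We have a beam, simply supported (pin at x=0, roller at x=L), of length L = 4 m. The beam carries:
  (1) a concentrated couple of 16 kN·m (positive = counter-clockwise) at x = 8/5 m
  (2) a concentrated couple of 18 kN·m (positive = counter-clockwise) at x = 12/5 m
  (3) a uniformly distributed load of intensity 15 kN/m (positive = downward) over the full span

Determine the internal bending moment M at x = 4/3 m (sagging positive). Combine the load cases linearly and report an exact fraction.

Load 1 — applied couple M₀=16 kN·m at a=8/5 m (b=L-a=12/5):
  M_1 = M₀x/L  [x≤a] = 16·(4/3)/4 = 16/3 kN·m
Load 2 — applied couple M₀=18 kN·m at a=12/5 m (b=L-a=8/5):
  M_2 = M₀x/L  [x≤a] = 18·(4/3)/4 = 6 kN·m
Load 3 — uniform load w=15 kN/m over full span:
  M_3 = wx(L-x)/2 = 15·(4/3)·(4-(4/3))/2 = 80/3 kN·m
Superposition: M = Σ M_i = 38 kN·m ≈ 38.000000 kN·m

M(4/3) = 38 kN·m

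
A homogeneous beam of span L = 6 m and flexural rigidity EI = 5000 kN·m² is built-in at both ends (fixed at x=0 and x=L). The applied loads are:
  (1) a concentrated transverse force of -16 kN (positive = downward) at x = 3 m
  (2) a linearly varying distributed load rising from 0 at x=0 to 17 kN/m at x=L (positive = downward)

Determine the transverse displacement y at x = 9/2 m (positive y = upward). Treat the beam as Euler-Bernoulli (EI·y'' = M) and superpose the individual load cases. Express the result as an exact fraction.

Load 1 — point force P=-16 kN at a=3 m (b=L-a=3):
  y_1 = -Pa²(L-x)²(3bL-(3b+a)(L-x))/(6L³EI)  [x>a] = -(-16)·3²·(6-(9/2))²·(3·3·6-(3·3+3)·(6-(9/2)))/(6·6³·5000) = 9/5000 m
Load 2 — triangular load w₀=17 kN/m (0→w₀ over full span):
  y_2 = -w₀x²(L-x)²(x+2L)/(120LEI) = -17·(9/2)²·(6-(9/2))²·((9/2)+2·6)/(120·6·5000) = -45441/12800000 m
Superposition: y = Σ y_i = -22401/12800000 m ≈ -0.001750 m

y(9/2) = -22401/12800000 m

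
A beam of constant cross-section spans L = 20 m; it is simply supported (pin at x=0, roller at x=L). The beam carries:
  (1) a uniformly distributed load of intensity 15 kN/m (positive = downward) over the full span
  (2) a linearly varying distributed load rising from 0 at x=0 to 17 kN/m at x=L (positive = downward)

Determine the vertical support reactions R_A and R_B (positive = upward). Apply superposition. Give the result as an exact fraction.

R_A = 620/3 kN, R_B = 790/3 kN

Load 1 — uniform load w=15 kN/m over full span:
  R_A = wL/2 = 15·20/2 = 150 kN
  R_B = wL/2 = 15·20/2 = 150 kN
Load 2 — triangular load w₀=17 kN/m (0→w₀ over full span):
  R_A = w₀L/6 = 17·20/6 = 170/3 kN
  R_B = w₀L/3 = 17·20/3 = 340/3 kN
Superposition: R_A = 620/3 kN, R_B = 790/3 kN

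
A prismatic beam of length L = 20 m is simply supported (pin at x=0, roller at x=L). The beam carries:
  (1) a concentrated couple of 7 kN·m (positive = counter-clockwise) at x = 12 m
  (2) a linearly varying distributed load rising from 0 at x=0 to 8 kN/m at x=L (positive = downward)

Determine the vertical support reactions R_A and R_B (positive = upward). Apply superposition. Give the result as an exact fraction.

Load 1 — applied couple M₀=7 kN·m at a=12 m (b=L-a=8):
  R_A = M₀/L = 7/20 kN
  R_B = -M₀/L = -7/20 kN
Load 2 — triangular load w₀=8 kN/m (0→w₀ over full span):
  R_A = w₀L/6 = 8·20/6 = 80/3 kN
  R_B = w₀L/3 = 8·20/3 = 160/3 kN
Superposition: R_A = 1621/60 kN, R_B = 3179/60 kN

R_A = 1621/60 kN, R_B = 3179/60 kN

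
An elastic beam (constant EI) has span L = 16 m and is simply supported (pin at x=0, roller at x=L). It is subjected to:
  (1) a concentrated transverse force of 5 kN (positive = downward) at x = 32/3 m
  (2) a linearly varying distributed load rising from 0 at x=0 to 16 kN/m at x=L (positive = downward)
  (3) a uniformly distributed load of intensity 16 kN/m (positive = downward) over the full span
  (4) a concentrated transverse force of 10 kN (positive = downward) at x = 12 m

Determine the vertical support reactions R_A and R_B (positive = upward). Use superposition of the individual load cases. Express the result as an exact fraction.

R_A = 1049/6 kN, R_B = 1345/6 kN

Load 1 — point force P=5 kN at a=32/3 m (b=L-a=16/3):
  R_A = Pb/L = 5·(16/3)/16 = 5/3 kN
  R_B = Pa/L = 5·(32/3)/16 = 10/3 kN
Load 2 — triangular load w₀=16 kN/m (0→w₀ over full span):
  R_A = w₀L/6 = 16·16/6 = 128/3 kN
  R_B = w₀L/3 = 16·16/3 = 256/3 kN
Load 3 — uniform load w=16 kN/m over full span:
  R_A = wL/2 = 16·16/2 = 128 kN
  R_B = wL/2 = 16·16/2 = 128 kN
Load 4 — point force P=10 kN at a=12 m (b=L-a=4):
  R_A = Pb/L = 10·4/16 = 5/2 kN
  R_B = Pa/L = 10·12/16 = 15/2 kN
Superposition: R_A = 1049/6 kN, R_B = 1345/6 kN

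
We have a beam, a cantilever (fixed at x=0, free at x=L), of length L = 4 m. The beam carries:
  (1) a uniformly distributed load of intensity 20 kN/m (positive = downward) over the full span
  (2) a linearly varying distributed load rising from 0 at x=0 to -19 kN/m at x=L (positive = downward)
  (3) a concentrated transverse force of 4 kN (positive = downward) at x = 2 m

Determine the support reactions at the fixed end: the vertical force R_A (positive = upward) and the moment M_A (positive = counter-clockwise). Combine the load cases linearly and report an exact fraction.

Load 1 — uniform load w=20 kN/m over full span:
  R_A = wL = 20·4 = 80 kN
  M_A = wL²/2 = 20·4²/2 = 160 kN·m
Load 2 — triangular load w₀=-19 kN/m (0→w₀ over full span):
  R_A = w₀L/2 = (-19)·4/2 = -38 kN
  M_A = w₀L²/3 = (-19)·4²/3 = -304/3 kN·m
Load 3 — point force P=4 kN at a=2 m (b=L-a=2):
  R_A = P = 4 kN
  M_A = Pa = 4·2 = 8 kN·m
Superposition: R_A = 46 kN, M_A = 200/3 kN·m

R_A = 46 kN, M_A = 200/3 kN·m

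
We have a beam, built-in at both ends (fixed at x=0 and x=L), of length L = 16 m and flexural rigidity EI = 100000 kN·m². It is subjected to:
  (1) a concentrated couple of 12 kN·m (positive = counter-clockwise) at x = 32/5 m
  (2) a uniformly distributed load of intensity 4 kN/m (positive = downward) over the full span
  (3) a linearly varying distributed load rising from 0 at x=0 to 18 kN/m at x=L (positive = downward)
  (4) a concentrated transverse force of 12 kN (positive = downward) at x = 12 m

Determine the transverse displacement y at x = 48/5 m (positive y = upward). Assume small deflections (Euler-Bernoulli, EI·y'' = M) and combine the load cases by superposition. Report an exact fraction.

y(48/5) = -1078188/48828125 m

Load 1 — applied couple M₀=12 kN·m at a=32/5 m (b=L-a=48/5):
  y_1 = (R_Ax³/6 - M_Ax²/2 - M₀(x-a)²/2)/EI  [x>a] with R_A=27/25, M_A=36/25 = ((27/25)·(48/5)³/6 - (36/25)·(48/5)²/2 - 12·((48/5)-(32/5))²/2)/100000 = 3072/9765625 m
Load 2 — uniform load w=4 kN/m over full span:
  y_2 = -wx²(L-x)²/(24EI) = -4·(48/5)²·(16-(48/5))²/(24·100000) = -12288/1953125 m
Load 3 — triangular load w₀=18 kN/m (0→w₀ over full span):
  y_3 = -w₀x²(L-x)²(x+2L)/(120LEI) = -18·(48/5)²·(16-(48/5))²·((48/5)+2·16)/(120·16·100000) = -718848/48828125 m
Load 4 — point force P=12 kN at a=12 m (b=L-a=4):
  y_4 = -Pb²x²(3aL-(3a+b)x)/(6L³EI)  [x≤a] = -12·4²·(48/5)²·(3·12·16-(3·12+4)·(48/5))/(6·16³·100000) = -108/78125 m
Superposition: y = Σ y_i = -1078188/48828125 m ≈ -0.022081 m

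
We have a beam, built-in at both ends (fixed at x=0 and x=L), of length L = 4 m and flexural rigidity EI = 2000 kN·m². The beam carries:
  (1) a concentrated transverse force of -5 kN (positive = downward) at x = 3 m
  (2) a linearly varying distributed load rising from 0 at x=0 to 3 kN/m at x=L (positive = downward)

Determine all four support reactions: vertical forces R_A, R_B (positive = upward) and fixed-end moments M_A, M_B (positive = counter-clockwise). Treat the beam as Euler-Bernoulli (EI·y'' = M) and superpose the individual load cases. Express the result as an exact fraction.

Load 1 — point force P=-5 kN at a=3 m (b=L-a=1):
  R_A = Pb²(3a+b)/L³ = (-5)·1²·(3·3+1)/4³ = -25/32 kN
  M_A = Pab²/L² = (-5)·3·1²/4² = -15/16 kN·m
  R_B = Pa²(a+3b)/L³ = (-5)·3²·(3+3·1)/4³ = -135/32 kN
  M_B = -Pa²b/L² = -(-5)·3²·1/4² = 45/16 kN·m
Load 2 — triangular load w₀=3 kN/m (0→w₀ over full span):
  R_A = 3w₀L/20 = 3·3·4/20 = 9/5 kN
  M_A = w₀L²/30 = 3·4²/30 = 8/5 kN·m
  R_B = 7w₀L/20 = 7·3·4/20 = 21/5 kN
  M_B = -w₀L²/20 = -3·4²/20 = -12/5 kN·m
Superposition: R_A = 163/160 kN, M_A = 53/80 kN·m, R_B = -3/160 kN, M_B = 33/80 kN·m

R_A = 163/160 kN, M_A = 53/80 kN·m, R_B = -3/160 kN, M_B = 33/80 kN·m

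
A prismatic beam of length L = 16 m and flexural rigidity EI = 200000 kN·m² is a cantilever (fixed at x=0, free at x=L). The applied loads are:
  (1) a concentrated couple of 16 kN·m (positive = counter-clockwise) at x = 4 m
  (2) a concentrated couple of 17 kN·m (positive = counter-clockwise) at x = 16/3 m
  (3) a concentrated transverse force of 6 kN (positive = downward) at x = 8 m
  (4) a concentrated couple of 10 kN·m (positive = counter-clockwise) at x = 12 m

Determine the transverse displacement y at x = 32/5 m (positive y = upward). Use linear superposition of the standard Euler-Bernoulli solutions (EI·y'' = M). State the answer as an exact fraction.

Load 1 — applied couple M₀=16 kN·m at a=4 m (b=L-a=12):
  y_1 = M₀a(2x-a)/(2EI)  [x>a] = 16·4·(2·(32/5)-4)/(2·200000) = 22/15625 m
Load 2 — applied couple M₀=17 kN·m at a=16/3 m (b=L-a=32/3):
  y_2 = M₀a(2x-a)/(2EI)  [x>a] = 17·(16/3)·(2·(32/5)-(16/3))/(2·200000) = 238/140625 m
Load 3 — point force P=6 kN at a=8 m (b=L-a=8):
  y_3 = -Px²(3a-x)/(6EI)  [x≤a] = -6·(32/5)²·(3·8-(32/5))/(6·200000) = -1408/390625 m
Load 4 — applied couple M₀=10 kN·m at a=12 m (b=L-a=4):
  y_4 = M₀x²/(2EI)  [x≤a] = 10·(32/5)²/(2·200000) = 16/15625 m
Superposition: y = Σ y_i = 1828/3515625 m ≈ 0.000520 m

y(32/5) = 1828/3515625 m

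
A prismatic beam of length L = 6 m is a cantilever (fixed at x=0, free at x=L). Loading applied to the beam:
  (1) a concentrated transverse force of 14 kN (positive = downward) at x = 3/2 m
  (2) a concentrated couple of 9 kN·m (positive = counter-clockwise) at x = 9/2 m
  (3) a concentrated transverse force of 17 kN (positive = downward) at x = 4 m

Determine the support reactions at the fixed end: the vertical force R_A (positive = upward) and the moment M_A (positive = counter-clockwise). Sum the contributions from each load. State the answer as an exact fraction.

R_A = 31 kN, M_A = 80 kN·m

Load 1 — point force P=14 kN at a=3/2 m (b=L-a=9/2):
  R_A = P = 14 kN
  M_A = Pa = 14·(3/2) = 21 kN·m
Load 2 — applied couple M₀=9 kN·m at a=9/2 m (b=L-a=3/2):
  R_A = 0 kN
  M_A = -M₀ = -9 kN·m
Load 3 — point force P=17 kN at a=4 m (b=L-a=2):
  R_A = P = 17 kN
  M_A = Pa = 17·4 = 68 kN·m
Superposition: R_A = 31 kN, M_A = 80 kN·m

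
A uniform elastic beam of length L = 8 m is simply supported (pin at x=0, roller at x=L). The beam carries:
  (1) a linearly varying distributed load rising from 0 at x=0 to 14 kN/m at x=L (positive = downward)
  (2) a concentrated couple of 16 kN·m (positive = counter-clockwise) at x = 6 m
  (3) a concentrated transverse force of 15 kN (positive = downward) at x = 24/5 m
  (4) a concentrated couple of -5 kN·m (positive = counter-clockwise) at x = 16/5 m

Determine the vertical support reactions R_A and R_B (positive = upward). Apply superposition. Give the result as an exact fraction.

R_A = 625/24 kN, R_B = 1079/24 kN

Load 1 — triangular load w₀=14 kN/m (0→w₀ over full span):
  R_A = w₀L/6 = 14·8/6 = 56/3 kN
  R_B = w₀L/3 = 14·8/3 = 112/3 kN
Load 2 — applied couple M₀=16 kN·m at a=6 m (b=L-a=2):
  R_A = M₀/L = 16/8 = 2 kN
  R_B = -M₀/L = -16/8 = -2 kN
Load 3 — point force P=15 kN at a=24/5 m (b=L-a=16/5):
  R_A = Pb/L = 15·(16/5)/8 = 6 kN
  R_B = Pa/L = 15·(24/5)/8 = 9 kN
Load 4 — applied couple M₀=-5 kN·m at a=16/5 m (b=L-a=24/5):
  R_A = M₀/L = (-5)/8 = -5/8 kN
  R_B = -M₀/L = -(-5)/8 = 5/8 kN
Superposition: R_A = 625/24 kN, R_B = 1079/24 kN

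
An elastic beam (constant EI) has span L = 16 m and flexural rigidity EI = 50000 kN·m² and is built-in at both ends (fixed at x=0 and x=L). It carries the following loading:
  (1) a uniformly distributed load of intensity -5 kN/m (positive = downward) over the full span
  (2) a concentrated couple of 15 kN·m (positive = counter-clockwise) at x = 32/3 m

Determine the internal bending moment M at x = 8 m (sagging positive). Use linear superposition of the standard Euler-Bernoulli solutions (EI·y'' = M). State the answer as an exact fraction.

M(8) = -145/3 kN·m

Load 1 — uniform load w=-5 kN/m over full span:
  M_1 = wLx/2 - wL²/12 - wx²/2 = (-5)·16·8/2 - (-5)·16²/12 - (-5)·8²/2 = -160/3 kN·m
Load 2 — applied couple M₀=15 kN·m at a=32/3 m (b=L-a=16/3):
  M_2 = R_Ax - M_A  [x≤a] with R_A=5/4, M_A=5 = (5/4)·8 - 5 = 5 kN·m
Superposition: M = Σ M_i = -145/3 kN·m ≈ -48.333333 kN·m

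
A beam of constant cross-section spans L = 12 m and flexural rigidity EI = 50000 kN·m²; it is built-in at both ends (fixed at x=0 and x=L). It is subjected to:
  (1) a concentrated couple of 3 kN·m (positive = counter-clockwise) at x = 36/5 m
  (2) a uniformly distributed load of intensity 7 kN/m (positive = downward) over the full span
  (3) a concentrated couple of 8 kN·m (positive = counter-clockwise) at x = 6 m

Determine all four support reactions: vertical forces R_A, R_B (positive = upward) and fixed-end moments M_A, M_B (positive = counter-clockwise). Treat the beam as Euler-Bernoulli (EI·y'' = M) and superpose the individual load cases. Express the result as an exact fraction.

Load 1 — applied couple M₀=3 kN·m at a=36/5 m (b=L-a=24/5):
  R_A = 6M₀ab/L³ = 6·3·(36/5)·(24/5)/12³ = 9/25 kN
  M_A = M₀b(2a-b)/L² = 3·(24/5)·(2·(36/5)-(24/5))/12² = 24/25 kN·m
  R_B = -6M₀ab/L³ = -6·3·(36/5)·(24/5)/12³ = -9/25 kN
  M_B = M₀a(2b-a)/L² = 3·(36/5)·(2·(24/5)-(36/5))/12² = 9/25 kN·m
Load 2 — uniform load w=7 kN/m over full span:
  R_A = wL/2 = 7·12/2 = 42 kN
  M_A = wL²/12 = 7·12²/12 = 84 kN·m
  R_B = wL/2 = 7·12/2 = 42 kN
  M_B = -wL²/12 = -7·12²/12 = -84 kN·m
Load 3 — applied couple M₀=8 kN·m at a=6 m (b=L-a=6):
  R_A = 6M₀ab/L³ = 6·8·6·6/12³ = 1 kN
  M_A = M₀b(2a-b)/L² = 8·6·(2·6-6)/12² = 2 kN·m
  R_B = -6M₀ab/L³ = -6·8·6·6/12³ = -1 kN
  M_B = M₀a(2b-a)/L² = 8·6·(2·6-6)/12² = 2 kN·m
Superposition: R_A = 1084/25 kN, M_A = 2174/25 kN·m, R_B = 1016/25 kN, M_B = -2041/25 kN·m

R_A = 1084/25 kN, M_A = 2174/25 kN·m, R_B = 1016/25 kN, M_B = -2041/25 kN·m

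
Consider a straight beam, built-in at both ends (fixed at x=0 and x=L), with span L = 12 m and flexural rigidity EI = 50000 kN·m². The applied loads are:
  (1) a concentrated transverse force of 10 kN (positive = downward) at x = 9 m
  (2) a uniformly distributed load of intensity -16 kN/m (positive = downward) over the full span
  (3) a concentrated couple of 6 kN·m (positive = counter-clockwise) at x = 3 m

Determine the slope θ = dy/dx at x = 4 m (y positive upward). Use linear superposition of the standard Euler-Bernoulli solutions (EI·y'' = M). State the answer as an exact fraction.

Load 1 — point force P=10 kN at a=9 m (b=L-a=3):
  θ_1 = -Pb²x(2aL-(3a+b)x)/(2L³EI)  [x≤a] = -10·3²·4·(2·9·12-(3·9+3)·4)/(2·12³·50000) = -1/5000 rad
Load 2 — uniform load w=-16 kN/m over full span:
  θ_2 = -wx(L-x)(L-2x)/(12EI) = -(-16)·4·(12-4)·(12-2·4)/(12·50000) = 32/9375 rad
Load 3 — applied couple M₀=6 kN·m at a=3 m (b=L-a=9):
  θ_3 = (R_Ax²/2 - M_Ax - M₀(x-a))/EI  [x>a] with R_A=9/16, M_A=-9/8 = ((9/16)·4²/2 - (-9/8)·4 - 6·(4-3))/50000 = 3/50000 rad
Superposition: θ = Σ θ_i = 491/150000 rad ≈ 0.003273 rad

θ(4) = 491/150000 rad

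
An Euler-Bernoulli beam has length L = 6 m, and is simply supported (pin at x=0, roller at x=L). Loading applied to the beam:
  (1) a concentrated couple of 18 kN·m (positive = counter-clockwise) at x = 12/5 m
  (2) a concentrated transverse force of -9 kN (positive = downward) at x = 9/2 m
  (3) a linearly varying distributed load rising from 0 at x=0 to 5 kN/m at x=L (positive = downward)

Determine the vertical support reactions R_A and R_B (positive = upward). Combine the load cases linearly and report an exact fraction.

R_A = 23/4 kN, R_B = 1/4 kN

Load 1 — applied couple M₀=18 kN·m at a=12/5 m (b=L-a=18/5):
  R_A = M₀/L = 18/6 = 3 kN
  R_B = -M₀/L = -18/6 = -3 kN
Load 2 — point force P=-9 kN at a=9/2 m (b=L-a=3/2):
  R_A = Pb/L = (-9)·(3/2)/6 = -9/4 kN
  R_B = Pa/L = (-9)·(9/2)/6 = -27/4 kN
Load 3 — triangular load w₀=5 kN/m (0→w₀ over full span):
  R_A = w₀L/6 = 5·6/6 = 5 kN
  R_B = w₀L/3 = 5·6/3 = 10 kN
Superposition: R_A = 23/4 kN, R_B = 1/4 kN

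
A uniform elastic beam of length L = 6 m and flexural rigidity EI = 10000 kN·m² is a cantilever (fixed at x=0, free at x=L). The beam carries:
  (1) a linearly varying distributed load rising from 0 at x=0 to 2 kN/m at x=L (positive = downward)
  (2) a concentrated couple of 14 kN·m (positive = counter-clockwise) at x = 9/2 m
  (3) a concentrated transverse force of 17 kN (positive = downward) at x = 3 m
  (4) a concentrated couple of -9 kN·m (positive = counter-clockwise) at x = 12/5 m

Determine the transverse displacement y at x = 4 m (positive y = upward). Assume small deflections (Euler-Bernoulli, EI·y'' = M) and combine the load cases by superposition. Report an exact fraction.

Load 1 — triangular load w₀=2 kN/m (0→w₀ over full span):
  y_1 = (w₀Lx³/12-w₀L²x²/6-w₀x⁵/(120L))/EI = (2·6·4³/12-2·6²·4²/6-2·4⁵/(120·6))/10000 = -368/28125 m
Load 2 — applied couple M₀=14 kN·m at a=9/2 m (b=L-a=3/2):
  y_2 = M₀x²/(2EI)  [x≤a] = 14·4²/(2·10000) = 7/625 m
Load 3 — point force P=17 kN at a=3 m (b=L-a=3):
  y_3 = -Pa²(3x-a)/(6EI)  [x>a] = -17·3²·(3·4-3)/(6·10000) = -459/20000 m
Load 4 — applied couple M₀=-9 kN·m at a=12/5 m (b=L-a=18/5):
  y_4 = M₀a(2x-a)/(2EI)  [x>a] = (-9)·(12/5)·(2·4-(12/5))/(2·10000) = -189/31250 m
Superposition: y = Σ y_i = -138971/4500000 m ≈ -0.030882 m

y(4) = -138971/4500000 m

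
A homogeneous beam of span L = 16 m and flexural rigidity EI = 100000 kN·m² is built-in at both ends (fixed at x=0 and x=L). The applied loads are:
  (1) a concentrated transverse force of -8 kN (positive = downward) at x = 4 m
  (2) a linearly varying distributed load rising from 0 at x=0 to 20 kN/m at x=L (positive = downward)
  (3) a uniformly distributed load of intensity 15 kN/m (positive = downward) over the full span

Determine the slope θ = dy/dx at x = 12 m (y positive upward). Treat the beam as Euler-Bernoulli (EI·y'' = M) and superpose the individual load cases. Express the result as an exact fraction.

Load 1 — point force P=-8 kN at a=4 m (b=L-a=12):
  θ_1 = Pa²(L-x)(2bL-(3b+a)(L-x))/(2L³EI)  [x>a] = (-8)·4²·(16-12)·(2·12·16-(3·12+4)·(16-12))/(2·16³·100000) = -7/50000 rad
Load 2 — triangular load w₀=20 kN/m (0→w₀ over full span):
  θ_2 = -w₀(2x(L-x)(L-2x)(x+2L)+x²(L-x)²)/(120LEI) = -20·(2·12·(16-12)·(16-2·12)·(12+2·16)+12²·(16-12)²)/(120·16·100000) = 41/12500 rad
Load 3 — uniform load w=15 kN/m over full span:
  θ_3 = -wx(L-x)(L-2x)/(12EI) = -15·12·(16-12)·(16-2·12)/(12·100000) = 3/625 rad
Superposition: θ = Σ θ_i = 397/50000 rad ≈ 0.007940 rad

θ(12) = 397/50000 rad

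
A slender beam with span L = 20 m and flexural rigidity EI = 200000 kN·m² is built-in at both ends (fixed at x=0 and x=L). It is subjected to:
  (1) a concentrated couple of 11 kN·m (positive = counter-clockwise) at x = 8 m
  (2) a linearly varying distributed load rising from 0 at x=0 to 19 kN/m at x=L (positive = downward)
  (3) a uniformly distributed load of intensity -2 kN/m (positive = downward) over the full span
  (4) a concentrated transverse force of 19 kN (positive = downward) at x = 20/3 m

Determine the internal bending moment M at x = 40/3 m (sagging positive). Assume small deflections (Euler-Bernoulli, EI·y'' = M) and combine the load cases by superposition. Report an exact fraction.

M(40/3) = 226936/2025 kN·m

Load 1 — applied couple M₀=11 kN·m at a=8 m (b=L-a=12):
  M_1 = R_Ax - M_A - M₀  [x>a] with R_A=99/125, M_A=33/25 = (99/125)·(40/3) - (33/25) - 11 = -44/25 kN·m
Load 2 — triangular load w₀=19 kN/m (0→w₀ over full span):
  M_2 = 3w₀Lx/20 - w₀L²/30 - w₀x³/(6L) = 3·19·20·(40/3)/20 - 19·20²/30 - 19·(40/3)³/(6·20) = 10640/81 kN·m
Load 3 — uniform load w=-2 kN/m over full span:
  M_3 = wLx/2 - wL²/12 - wx²/2 = (-2)·20·(40/3)/2 - (-2)·20²/12 - (-2)·(40/3)²/2 = -200/9 kN·m
Load 4 — point force P=19 kN at a=20/3 m (b=L-a=40/3):
  M_4 = Pa²(a+3b)(L-x)/L³ - Pa²b/L²  [x>a] = 19·(20/3)²·((20/3)+3·(40/3))·(20-(40/3))/20³ - 19·(20/3)²·(40/3)/20² = 380/81 kN·m
Superposition: M = Σ M_i = 226936/2025 kN·m ≈ 112.067160 kN·m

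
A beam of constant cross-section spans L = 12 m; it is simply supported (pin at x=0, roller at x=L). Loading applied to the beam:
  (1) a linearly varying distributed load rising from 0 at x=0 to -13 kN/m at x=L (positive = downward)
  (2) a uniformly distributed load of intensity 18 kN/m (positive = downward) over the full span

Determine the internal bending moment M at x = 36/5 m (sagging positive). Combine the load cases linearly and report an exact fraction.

M(36/5) = 23904/125 kN·m

Load 1 — triangular load w₀=-13 kN/m (0→w₀ over full span):
  M_1 = w₀Lx/6 - w₀x³/(6L) = (-13)·12·(36/5)/6 - (-13)·(36/5)³/(6·12) = -14976/125 kN·m
Load 2 — uniform load w=18 kN/m over full span:
  M_2 = wx(L-x)/2 = 18·(36/5)·(12-(36/5))/2 = 7776/25 kN·m
Superposition: M = Σ M_i = 23904/125 kN·m ≈ 191.232000 kN·m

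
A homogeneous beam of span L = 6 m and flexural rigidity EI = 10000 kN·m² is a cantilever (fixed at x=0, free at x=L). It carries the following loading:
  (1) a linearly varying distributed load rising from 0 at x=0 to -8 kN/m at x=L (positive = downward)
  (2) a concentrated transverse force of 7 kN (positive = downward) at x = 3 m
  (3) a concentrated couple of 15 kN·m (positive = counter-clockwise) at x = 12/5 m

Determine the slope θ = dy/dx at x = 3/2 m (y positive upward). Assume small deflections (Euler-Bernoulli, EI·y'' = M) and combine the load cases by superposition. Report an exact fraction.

Load 1 — triangular load w₀=-8 kN/m (0→w₀ over full span):
  θ_1 = (w₀Lx²/4-w₀L²x/3-w₀x⁴/(24L))/EI = ((-8)·6·(3/2)²/4-(-8)·6²·(3/2)/3-(-8)·(3/2)⁴/(24·6))/10000 = 3753/320000 rad
Load 2 — point force P=7 kN at a=3 m (b=L-a=3):
  θ_2 = -Px(2a-x)/(2EI)  [x≤a] = -7·(3/2)·(2·3-(3/2))/(2·10000) = -189/80000 rad
Load 3 — applied couple M₀=15 kN·m at a=12/5 m (b=L-a=18/5):
  θ_3 = M₀x/EI  [x≤a] = 15·(3/2)/10000 = 9/4000 rad
Superposition: θ = Σ θ_i = 3717/320000 rad ≈ 0.011616 rad

θ(3/2) = 3717/320000 rad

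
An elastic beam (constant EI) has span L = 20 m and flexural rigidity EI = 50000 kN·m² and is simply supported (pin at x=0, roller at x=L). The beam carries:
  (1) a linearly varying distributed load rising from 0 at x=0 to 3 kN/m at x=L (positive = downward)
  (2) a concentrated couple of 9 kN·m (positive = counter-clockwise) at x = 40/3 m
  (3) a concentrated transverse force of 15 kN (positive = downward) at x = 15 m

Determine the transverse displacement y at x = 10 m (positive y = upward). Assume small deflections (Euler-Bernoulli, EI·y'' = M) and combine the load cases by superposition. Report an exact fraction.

Load 1 — triangular load w₀=3 kN/m (0→w₀ over full span):
  y_1 = -w₀x(7L⁴-10L²x²+3x⁴)/(360LEI) = -3·10·(7·20⁴-10·20²·10²+3·10⁴)/(360·20·50000) = -1/16 m
Load 2 — applied couple M₀=9 kN·m at a=40/3 m (b=L-a=20/3):
  y_2 = (M₀x³/(6L)+C₁x)/EI  [x≤a] with C₁=M₀(3b²-L²)/(6L)=-20 = (9·10³/(6·20)+(-20)·10)/50000 = -1/400 m
Load 3 — point force P=15 kN at a=15 m (b=L-a=5):
  y_3 = -Pbx(L²-b²-x²)/(6LEI)  [x≤a] = -15·5·10·(20²-5²-10²)/(6·20·50000) = -11/320 m
Superposition: y = Σ y_i = -159/1600 m ≈ -0.099375 m

y(10) = -159/1600 m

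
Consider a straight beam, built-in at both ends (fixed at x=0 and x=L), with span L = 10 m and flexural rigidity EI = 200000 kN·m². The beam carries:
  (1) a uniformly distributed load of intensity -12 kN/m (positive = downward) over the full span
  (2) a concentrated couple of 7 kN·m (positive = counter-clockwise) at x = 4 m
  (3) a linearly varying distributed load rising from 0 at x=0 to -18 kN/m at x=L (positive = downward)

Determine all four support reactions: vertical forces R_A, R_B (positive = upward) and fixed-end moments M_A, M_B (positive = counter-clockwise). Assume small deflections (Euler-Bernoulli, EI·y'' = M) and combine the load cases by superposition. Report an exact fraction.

R_A = -10749/125 kN, M_A = -3979/25 kN·m, R_B = -15501/125 kN, M_B = 4806/25 kN·m

Load 1 — uniform load w=-12 kN/m over full span:
  R_A = wL/2 = (-12)·10/2 = -60 kN
  M_A = wL²/12 = (-12)·10²/12 = -100 kN·m
  R_B = wL/2 = (-12)·10/2 = -60 kN
  M_B = -wL²/12 = -(-12)·10²/12 = 100 kN·m
Load 2 — applied couple M₀=7 kN·m at a=4 m (b=L-a=6):
  R_A = 6M₀ab/L³ = 6·7·4·6/10³ = 126/125 kN
  M_A = M₀b(2a-b)/L² = 7·6·(2·4-6)/10² = 21/25 kN·m
  R_B = -6M₀ab/L³ = -6·7·4·6/10³ = -126/125 kN
  M_B = M₀a(2b-a)/L² = 7·4·(2·6-4)/10² = 56/25 kN·m
Load 3 — triangular load w₀=-18 kN/m (0→w₀ over full span):
  R_A = 3w₀L/20 = 3·(-18)·10/20 = -27 kN
  M_A = w₀L²/30 = (-18)·10²/30 = -60 kN·m
  R_B = 7w₀L/20 = 7·(-18)·10/20 = -63 kN
  M_B = -w₀L²/20 = -(-18)·10²/20 = 90 kN·m
Superposition: R_A = -10749/125 kN, M_A = -3979/25 kN·m, R_B = -15501/125 kN, M_B = 4806/25 kN·m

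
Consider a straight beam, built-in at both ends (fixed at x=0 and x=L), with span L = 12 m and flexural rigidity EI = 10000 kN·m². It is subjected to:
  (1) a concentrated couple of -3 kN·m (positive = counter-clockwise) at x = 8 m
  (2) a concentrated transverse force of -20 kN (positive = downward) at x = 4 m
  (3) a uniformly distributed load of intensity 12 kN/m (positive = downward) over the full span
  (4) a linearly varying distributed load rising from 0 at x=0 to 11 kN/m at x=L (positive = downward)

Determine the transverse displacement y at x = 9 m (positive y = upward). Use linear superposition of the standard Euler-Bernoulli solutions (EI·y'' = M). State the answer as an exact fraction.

y(9) = -235249/4800000 m

Load 1 — applied couple M₀=-3 kN·m at a=8 m (b=L-a=4):
  y_1 = (R_Ax³/6 - M_Ax²/2 - M₀(x-a)²/2)/EI  [x>a] with R_A=-1/3, M_A=-1 = ((-1/3)·9³/6 - (-1)·9²/2 - (-3)·(9-8)²/2)/10000 = 3/20000 m
Load 2 — point force P=-20 kN at a=4 m (b=L-a=8):
  y_2 = -Pa²(L-x)²(3bL-(3b+a)(L-x))/(6L³EI)  [x>a] = -(-20)·4²·(12-9)²·(3·8·12-(3·8+4)·(12-9))/(6·12³·10000) = 17/3000 m
Load 3 — uniform load w=12 kN/m over full span:
  y_3 = -wx²(L-x)²/(24EI) = -12·9²·(12-9)²/(24·10000) = -729/20000 m
Load 4 — triangular load w₀=11 kN/m (0→w₀ over full span):
  y_4 = -w₀x²(L-x)²(x+2L)/(120LEI) = -11·9²·(12-9)²·(9+2·12)/(120·12·10000) = -29403/1600000 m
Superposition: y = Σ y_i = -235249/4800000 m ≈ -0.049010 m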